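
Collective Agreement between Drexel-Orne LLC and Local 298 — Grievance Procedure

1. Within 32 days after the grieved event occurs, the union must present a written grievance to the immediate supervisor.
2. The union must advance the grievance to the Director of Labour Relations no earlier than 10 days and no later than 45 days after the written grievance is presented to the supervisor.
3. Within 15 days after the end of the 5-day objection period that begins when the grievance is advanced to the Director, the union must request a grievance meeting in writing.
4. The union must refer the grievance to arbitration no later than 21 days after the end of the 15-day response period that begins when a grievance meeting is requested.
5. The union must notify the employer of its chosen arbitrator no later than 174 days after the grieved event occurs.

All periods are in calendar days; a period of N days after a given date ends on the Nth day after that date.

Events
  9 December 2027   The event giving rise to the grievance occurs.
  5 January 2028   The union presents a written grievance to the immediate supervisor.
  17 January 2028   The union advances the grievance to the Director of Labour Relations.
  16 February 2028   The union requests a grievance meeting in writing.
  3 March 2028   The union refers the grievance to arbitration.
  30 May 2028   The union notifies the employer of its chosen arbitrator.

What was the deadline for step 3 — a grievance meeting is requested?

6 February 2028

The grievance is advanced to the Director on 17 January 2028; the 5-day objection period therefore ends 22 January 2028, and step 3 runs from that date. 15 days after 22 January 2028 is 6 February 2028.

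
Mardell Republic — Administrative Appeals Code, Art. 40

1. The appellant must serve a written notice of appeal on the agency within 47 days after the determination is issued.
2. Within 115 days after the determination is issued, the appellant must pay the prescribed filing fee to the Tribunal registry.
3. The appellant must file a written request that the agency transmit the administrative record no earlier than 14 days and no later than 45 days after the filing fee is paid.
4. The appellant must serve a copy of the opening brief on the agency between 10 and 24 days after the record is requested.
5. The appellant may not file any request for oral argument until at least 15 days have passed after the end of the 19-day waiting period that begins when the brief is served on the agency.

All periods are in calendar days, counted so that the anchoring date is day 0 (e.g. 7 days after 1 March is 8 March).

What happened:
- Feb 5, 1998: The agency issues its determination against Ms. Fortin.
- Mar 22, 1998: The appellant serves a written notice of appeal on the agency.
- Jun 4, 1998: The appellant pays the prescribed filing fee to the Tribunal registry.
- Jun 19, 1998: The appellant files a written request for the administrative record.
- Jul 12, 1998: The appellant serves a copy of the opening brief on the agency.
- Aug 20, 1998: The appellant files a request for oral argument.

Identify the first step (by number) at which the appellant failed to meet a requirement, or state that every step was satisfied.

Step 1 — counting 47 days from Feb 5, 1998 (when the determination is issued) gives a deadline of Mar 24, 1998; done Mar 22, 1998 — timely.
Step 2 — counting 115 days from Feb 5, 1998 (when the determination is issued) gives a deadline of May 31, 1998; Jun 4, 1998 misses that deadline by 4 days.
That is the first point of non-compliance.

Step 2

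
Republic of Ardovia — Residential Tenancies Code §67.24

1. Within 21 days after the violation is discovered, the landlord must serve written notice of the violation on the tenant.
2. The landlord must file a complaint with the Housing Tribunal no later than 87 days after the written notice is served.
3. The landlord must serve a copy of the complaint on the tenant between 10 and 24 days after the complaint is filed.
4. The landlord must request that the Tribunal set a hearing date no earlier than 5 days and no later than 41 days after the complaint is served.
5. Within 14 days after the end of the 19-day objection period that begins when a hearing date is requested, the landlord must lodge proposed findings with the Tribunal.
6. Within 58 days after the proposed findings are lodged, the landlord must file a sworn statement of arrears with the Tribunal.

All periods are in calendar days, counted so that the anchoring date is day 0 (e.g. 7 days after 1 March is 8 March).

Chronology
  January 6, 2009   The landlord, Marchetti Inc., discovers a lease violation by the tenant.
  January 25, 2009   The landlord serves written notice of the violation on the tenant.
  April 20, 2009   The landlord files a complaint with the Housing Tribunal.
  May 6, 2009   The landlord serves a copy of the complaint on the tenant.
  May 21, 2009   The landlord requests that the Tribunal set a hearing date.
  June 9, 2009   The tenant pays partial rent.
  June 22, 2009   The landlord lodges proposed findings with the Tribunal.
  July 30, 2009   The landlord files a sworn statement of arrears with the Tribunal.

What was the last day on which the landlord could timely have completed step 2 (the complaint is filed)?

Step 2 runs from January 25, 2009, when the written notice is served. 87 days after January 25, 2009 is April 22, 2009.

April 22, 2009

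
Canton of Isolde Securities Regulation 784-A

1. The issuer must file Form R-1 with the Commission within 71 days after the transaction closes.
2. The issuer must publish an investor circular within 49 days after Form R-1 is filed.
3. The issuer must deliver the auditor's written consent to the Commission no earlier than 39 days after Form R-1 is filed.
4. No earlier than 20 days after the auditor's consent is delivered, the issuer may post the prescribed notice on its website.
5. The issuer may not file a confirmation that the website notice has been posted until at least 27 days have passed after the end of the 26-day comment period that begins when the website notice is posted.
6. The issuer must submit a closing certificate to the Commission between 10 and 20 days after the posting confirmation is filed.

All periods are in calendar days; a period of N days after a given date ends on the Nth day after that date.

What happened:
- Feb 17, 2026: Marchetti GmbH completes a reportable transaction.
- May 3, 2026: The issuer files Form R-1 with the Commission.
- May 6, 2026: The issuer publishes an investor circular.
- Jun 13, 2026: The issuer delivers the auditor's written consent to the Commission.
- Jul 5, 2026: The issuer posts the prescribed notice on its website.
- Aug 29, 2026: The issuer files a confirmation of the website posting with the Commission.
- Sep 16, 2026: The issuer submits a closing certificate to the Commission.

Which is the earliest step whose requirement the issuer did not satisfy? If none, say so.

Step 1 — counting 71 days from Feb 17, 2026 (when the transaction closes) gives a deadline of Apr 29, 2026; not done until May 3, 2026, 4 days after the deadline.

Step 1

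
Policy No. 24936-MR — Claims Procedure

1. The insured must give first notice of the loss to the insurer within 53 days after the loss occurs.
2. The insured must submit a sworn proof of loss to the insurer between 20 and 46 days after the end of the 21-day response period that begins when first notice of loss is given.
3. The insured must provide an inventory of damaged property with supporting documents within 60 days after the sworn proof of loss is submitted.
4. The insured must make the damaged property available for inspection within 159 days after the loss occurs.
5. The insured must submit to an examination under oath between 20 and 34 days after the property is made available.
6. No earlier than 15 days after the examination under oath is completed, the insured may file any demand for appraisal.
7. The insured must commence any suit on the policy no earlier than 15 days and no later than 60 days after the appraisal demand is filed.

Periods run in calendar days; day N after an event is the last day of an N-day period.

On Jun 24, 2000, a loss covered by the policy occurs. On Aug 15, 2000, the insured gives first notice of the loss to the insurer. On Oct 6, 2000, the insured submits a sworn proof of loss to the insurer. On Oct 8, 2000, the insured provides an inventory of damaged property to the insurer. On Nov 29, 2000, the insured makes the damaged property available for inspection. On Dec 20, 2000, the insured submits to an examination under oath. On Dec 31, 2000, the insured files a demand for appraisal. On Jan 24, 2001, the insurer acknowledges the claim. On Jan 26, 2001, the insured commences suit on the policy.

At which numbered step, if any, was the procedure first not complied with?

Step 6

Step 1 — counting 53 days from Jun 24, 2000 (when the loss occurs) gives a deadline of Aug 16, 2000; done Aug 15, 2000 — timely.
Step 2 — 20 and 46 days from Sep 5, 2000 (end of the 21-day response period, which began when first notice of loss is given on Aug 15, 2000) are Sep 25, 2000 and Oct 21, 2000 respectively; done Oct 6, 2000 — within the window.
Step 3 — counting 60 days from Oct 6, 2000 (when the sworn proof of loss is submitted) gives a deadline of Dec 5, 2000; Oct 8, 2000 is within that limit.
Step 4 — counting 159 days from Jun 24, 2000 (when the loss occurs) gives a deadline of Nov 30, 2000; Nov 29, 2000 is within that limit.
Step 5 — 20 and 34 days from Nov 29, 2000 (when the property is made available) are Dec 19, 2000 and Jan 2, 2001 respectively; Dec 20, 2000 falls inside that range.
Step 6 — must wait 15 days from Dec 20, 2000 (when the examination under oath is completed), so not before Jan 4, 2001; Dec 31, 2000 is 4 days before the earliest permitted date.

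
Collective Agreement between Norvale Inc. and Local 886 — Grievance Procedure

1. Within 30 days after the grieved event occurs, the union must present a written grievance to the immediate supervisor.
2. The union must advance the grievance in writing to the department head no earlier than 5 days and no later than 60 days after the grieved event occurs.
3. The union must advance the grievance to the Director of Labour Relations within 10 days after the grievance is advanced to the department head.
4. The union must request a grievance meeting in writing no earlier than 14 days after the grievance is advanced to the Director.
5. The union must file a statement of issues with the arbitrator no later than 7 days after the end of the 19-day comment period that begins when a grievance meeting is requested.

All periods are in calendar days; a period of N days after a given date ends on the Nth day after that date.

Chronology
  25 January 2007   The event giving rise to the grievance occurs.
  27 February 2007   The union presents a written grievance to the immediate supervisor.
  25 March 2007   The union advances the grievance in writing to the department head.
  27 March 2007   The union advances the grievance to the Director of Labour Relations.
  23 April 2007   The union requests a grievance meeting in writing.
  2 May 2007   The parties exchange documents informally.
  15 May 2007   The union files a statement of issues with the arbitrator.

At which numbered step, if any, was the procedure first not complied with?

Step 1

Step 1 — counting 30 days from 25 January 2007 (when the grieved event occurs) gives a deadline of 24 February 2007; done 27 February 2007 — 3 days late.
The analysis stops there.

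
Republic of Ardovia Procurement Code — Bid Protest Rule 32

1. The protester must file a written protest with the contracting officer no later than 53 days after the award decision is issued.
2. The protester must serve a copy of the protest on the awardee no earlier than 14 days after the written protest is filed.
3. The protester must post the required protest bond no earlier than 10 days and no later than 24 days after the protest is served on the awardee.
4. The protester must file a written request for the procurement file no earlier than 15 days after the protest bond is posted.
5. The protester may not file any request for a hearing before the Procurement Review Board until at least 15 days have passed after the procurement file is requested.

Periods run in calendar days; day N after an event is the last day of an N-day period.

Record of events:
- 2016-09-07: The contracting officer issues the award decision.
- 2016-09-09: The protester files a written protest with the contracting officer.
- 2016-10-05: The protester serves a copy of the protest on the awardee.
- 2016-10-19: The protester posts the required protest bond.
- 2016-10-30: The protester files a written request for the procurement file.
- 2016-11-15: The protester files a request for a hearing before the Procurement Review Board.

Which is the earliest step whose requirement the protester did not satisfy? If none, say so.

(1) due by 2016-09-07 + 53 days = 2016-10-30; completed 2016-09-09, before the deadline.
(2) permitted from 2016-09-09 + 14 days = 2016-09-23 onward; done 2016-10-05, after the minimum wait.
(3) the permitted window runs from 2016-10-05 + 10 = 2016-10-15 to 2016-10-05 + 24 = 2016-10-29; 2016-10-19 falls inside that range.
(4) permitted from 2016-10-19 + 15 days = 2016-11-03 onward; 2016-10-30 is 4 days before the earliest permitted date.
No need to go further; step 4 was not satisfied.

Step 4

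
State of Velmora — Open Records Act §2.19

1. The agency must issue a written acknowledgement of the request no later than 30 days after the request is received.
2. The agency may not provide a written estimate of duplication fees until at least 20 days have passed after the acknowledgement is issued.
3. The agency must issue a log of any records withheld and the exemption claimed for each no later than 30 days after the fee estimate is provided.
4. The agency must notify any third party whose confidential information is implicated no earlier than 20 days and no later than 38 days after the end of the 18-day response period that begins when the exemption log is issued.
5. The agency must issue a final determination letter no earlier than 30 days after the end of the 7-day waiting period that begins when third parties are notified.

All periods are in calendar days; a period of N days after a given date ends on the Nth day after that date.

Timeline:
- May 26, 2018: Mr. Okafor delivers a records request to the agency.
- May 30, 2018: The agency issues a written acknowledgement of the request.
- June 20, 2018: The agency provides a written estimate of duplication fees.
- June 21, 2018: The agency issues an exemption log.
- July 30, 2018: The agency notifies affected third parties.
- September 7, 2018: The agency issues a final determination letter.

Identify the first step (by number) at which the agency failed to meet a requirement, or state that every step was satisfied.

None — every step was satisfied

(1) due by May 26, 2018 + 30 days = June 25, 2018; completed May 30, 2018, before the deadline.
(2) permitted from May 30, 2018 + 20 days = June 19, 2018 onward; done June 20, 2018, after the minimum wait.
(3) due by June 20, 2018 + 30 days = July 20, 2018; June 21, 2018 is within that limit.
(4) the permitted window runs from July 9, 2018 + 20 = July 29, 2018 to July 9, 2018 + 38 = August 16, 2018; done July 30, 2018, which is between those dates.
(5) permitted from August 6, 2018 + 30 days = September 5, 2018 onward; done September 7, 2018 — permitted.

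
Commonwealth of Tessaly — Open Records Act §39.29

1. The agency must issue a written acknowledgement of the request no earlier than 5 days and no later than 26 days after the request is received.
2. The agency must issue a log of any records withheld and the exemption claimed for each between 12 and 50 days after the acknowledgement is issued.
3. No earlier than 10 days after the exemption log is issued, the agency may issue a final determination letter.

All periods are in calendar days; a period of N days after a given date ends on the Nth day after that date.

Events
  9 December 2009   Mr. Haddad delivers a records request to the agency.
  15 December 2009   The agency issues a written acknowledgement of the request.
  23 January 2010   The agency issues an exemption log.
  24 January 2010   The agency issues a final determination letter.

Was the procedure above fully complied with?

(1) the permitted window runs from 9 December 2009 + 5 = 14 December 2009 to 9 December 2009 + 26 = 4 January 2010; done 15 December 2009 — within the window.
(2) the permitted window runs from 15 December 2009 + 12 = 27 December 2009 to 15 December 2009 + 50 = 3 February 2010; done 23 January 2010 — within the window.
(3) permitted from 23 January 2010 + 10 days = 2 February 2010 onward; acted on 24 January 2010, 9 days prematurely.
The analysis stops there.

No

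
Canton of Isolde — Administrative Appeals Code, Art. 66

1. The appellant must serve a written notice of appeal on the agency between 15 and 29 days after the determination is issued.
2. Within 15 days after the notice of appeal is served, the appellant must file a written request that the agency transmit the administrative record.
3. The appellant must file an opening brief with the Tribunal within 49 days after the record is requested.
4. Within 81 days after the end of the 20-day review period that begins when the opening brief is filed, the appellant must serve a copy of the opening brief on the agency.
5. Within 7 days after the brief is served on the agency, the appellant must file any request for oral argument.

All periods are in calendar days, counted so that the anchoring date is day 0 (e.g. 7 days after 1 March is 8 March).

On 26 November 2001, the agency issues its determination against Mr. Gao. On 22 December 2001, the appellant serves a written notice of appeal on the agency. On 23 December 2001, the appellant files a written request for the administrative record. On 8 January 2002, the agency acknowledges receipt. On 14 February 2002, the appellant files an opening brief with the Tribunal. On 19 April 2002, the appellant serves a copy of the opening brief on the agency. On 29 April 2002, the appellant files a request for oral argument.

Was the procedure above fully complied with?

Step 1 — 15 and 29 days from 26 November 2001 (when the determination is issued) are 11 December 2001 and 25 December 2001 respectively; done 22 December 2001 — within the window.
Step 2 — counting 15 days from 22 December 2001 (when the notice of appeal is served) gives a deadline of 6 January 2002; completed 23 December 2001, before the deadline.
Step 3 — counting 49 days from 23 December 2001 (when the record is requested) gives a deadline of 10 February 2002; done 14 February 2002 — 4 days late.

No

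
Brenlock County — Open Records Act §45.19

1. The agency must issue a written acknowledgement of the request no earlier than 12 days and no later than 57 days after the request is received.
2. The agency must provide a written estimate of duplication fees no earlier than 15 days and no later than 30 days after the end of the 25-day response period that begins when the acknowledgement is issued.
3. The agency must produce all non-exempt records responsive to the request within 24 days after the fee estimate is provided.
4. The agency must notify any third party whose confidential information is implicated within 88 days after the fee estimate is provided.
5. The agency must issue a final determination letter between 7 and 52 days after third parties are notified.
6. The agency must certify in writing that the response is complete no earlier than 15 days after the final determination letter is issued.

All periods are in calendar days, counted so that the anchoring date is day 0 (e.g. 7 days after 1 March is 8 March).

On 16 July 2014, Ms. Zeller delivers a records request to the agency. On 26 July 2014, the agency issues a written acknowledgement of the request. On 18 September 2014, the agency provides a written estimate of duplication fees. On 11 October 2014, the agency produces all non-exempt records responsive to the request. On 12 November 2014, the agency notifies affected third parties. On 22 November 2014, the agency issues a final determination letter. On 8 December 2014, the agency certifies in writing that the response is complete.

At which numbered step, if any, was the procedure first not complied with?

Step 1

(1) the permitted window runs from 16 July 2014 + 12 = 28 July 2014 to 16 July 2014 + 57 = 11 September 2014; done 26 July 2014 — 2 days before the window opened.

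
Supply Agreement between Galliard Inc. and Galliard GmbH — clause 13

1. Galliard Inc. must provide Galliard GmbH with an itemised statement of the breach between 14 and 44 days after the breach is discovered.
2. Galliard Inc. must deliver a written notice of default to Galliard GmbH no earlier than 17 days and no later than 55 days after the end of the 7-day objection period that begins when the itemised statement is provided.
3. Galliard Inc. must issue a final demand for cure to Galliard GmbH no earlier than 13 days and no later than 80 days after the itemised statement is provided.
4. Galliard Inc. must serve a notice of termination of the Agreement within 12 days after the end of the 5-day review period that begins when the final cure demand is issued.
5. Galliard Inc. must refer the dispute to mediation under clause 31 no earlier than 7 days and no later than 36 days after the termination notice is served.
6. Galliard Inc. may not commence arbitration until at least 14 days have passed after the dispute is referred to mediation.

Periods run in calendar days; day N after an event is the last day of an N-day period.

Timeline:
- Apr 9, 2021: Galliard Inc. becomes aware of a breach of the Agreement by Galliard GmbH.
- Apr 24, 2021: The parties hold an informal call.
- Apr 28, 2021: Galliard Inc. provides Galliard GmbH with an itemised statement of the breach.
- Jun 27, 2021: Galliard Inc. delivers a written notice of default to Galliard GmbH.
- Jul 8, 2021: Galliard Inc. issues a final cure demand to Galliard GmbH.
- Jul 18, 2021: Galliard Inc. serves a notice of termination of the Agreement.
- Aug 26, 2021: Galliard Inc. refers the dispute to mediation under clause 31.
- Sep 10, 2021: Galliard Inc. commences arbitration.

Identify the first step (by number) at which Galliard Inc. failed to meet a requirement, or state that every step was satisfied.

Step 5

Step 1: the window is 14–44 days after Apr 9, 2021 (when the breach is discovered), so Apr 23, 2021 through May 23, 2021; Apr 28, 2021 falls inside that range.
Step 2: the window is 17–55 days after May 5, 2021 (end of the 7-day objection period, which began when the itemised statement is provided on Apr 28, 2021), so May 22, 2021 through Jun 29, 2021; done Jun 27, 2021 — within the window.
Step 3: the window is 13–80 days after Apr 28, 2021 (when the itemised statement is provided), so May 11, 2021 through Jul 17, 2021; done Jul 8, 2021 — within the window.
Step 4: 12 days after Jul 13, 2021 (end of the 5-day review period, which began when the final cure demand is issued on Jul 8, 2021) is Jul 25, 2021; completed Jul 18, 2021, before the deadline.
Step 5: the window is 7–36 days after Jul 18, 2021 (when the termination notice is served), so Jul 25, 2021 through Aug 23, 2021; Aug 26, 2021 is 3 days past the end of the window.
The procedure was therefore not followed at step 5.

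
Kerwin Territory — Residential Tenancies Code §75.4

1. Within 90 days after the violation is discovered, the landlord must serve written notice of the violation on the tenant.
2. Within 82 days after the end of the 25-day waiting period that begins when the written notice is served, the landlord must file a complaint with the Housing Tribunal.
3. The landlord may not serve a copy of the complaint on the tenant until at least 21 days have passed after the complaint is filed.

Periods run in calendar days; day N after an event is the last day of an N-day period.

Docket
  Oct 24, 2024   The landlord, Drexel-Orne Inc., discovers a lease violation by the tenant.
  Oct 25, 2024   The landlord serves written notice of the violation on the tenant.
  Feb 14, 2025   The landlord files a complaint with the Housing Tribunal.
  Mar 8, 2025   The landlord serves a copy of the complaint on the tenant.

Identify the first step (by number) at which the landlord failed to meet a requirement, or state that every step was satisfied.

Step 2

Step 1 — counting 90 days from Oct 24, 2024 (when the violation is discovered) gives a deadline of Jan 22, 2025; Oct 25, 2024 is within that limit.
Step 2 — counting 82 days from Nov 19, 2024 (end of the 25-day waiting period, which began when the written notice is served on Oct 25, 2024) gives a deadline of Feb 9, 2025; done Feb 14, 2025 — 5 days late.
That is the first point of non-compliance.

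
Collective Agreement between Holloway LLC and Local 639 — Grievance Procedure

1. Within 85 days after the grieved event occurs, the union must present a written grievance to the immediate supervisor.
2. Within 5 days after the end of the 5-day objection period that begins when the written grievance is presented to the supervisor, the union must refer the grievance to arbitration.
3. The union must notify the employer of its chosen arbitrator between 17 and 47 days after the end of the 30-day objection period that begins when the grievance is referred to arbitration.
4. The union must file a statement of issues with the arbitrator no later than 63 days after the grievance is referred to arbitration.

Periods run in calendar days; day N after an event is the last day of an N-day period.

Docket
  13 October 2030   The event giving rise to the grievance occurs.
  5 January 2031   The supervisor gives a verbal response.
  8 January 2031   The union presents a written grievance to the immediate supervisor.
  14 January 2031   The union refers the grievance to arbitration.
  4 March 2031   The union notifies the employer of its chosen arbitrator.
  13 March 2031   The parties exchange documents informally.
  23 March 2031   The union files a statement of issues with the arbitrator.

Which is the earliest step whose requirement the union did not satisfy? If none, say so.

Step 1

(1) due by 13 October 2030 + 85 days = 6 January 2031; done 8 January 2031 — 2 days late.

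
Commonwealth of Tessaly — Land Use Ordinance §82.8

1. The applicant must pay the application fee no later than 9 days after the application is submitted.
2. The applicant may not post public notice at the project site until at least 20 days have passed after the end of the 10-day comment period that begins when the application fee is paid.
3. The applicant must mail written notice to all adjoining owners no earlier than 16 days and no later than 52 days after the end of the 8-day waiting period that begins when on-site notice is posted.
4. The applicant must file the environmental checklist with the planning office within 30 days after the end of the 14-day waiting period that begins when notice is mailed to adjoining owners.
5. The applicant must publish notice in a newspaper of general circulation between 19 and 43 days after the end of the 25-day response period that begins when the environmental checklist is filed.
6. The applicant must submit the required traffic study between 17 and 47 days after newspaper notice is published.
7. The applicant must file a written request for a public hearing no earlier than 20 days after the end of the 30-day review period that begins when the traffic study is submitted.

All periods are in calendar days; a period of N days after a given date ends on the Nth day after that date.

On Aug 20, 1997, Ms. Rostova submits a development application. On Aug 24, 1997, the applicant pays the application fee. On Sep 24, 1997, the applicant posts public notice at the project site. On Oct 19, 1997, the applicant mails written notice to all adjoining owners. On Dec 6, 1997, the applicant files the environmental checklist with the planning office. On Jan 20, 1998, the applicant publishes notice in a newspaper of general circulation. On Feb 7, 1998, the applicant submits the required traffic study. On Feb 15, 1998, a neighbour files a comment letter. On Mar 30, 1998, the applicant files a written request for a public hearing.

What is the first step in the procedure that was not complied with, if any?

Step 1: 9 days after Aug 20, 1997 (when the application is submitted) is Aug 29, 1997; completed Aug 24, 1997, before the deadline.
Step 2: the earliest permitted date is 20 days after Sep 3, 1997 (end of the 10-day comment period, which began when the application fee is paid on Aug 24, 1997), i.e. Sep 23, 1997; done Sep 24, 1997 — permitted.
Step 3: the window is 16–52 days after Oct 2, 1997 (end of the 8-day waiting period, which began when on-site notice is posted on Sep 24, 1997), so Oct 18, 1997 through Nov 23, 1997; done Oct 19, 1997 — within the window.
Step 4: 30 days after Nov 2, 1997 (end of the 14-day waiting period, which began when notice is mailed to adjoining owners on Oct 19, 1997) is Dec 2, 1997; done Dec 6, 1997 — 4 days late.
The analysis stops there.

Step 4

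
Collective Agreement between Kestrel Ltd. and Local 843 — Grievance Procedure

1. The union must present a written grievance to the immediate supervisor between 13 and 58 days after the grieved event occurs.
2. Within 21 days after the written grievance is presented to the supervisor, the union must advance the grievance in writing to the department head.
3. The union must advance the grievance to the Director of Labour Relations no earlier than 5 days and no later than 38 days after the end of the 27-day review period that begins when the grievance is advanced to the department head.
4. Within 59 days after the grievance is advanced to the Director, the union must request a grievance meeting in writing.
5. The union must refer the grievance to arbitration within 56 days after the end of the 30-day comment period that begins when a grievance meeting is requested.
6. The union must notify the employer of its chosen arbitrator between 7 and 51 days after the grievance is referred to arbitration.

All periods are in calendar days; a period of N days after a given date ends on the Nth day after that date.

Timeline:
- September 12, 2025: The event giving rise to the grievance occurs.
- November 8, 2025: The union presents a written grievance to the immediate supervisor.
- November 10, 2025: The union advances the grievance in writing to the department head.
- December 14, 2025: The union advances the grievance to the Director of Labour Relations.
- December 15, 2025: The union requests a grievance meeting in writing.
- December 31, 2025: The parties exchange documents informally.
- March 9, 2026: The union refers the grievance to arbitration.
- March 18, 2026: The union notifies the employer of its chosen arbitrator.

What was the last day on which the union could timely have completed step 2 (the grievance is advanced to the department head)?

November 29, 2025

Step 2 runs from November 8, 2025, when the written grievance is presented to the supervisor. 21 days after November 8, 2025 is November 29, 2025.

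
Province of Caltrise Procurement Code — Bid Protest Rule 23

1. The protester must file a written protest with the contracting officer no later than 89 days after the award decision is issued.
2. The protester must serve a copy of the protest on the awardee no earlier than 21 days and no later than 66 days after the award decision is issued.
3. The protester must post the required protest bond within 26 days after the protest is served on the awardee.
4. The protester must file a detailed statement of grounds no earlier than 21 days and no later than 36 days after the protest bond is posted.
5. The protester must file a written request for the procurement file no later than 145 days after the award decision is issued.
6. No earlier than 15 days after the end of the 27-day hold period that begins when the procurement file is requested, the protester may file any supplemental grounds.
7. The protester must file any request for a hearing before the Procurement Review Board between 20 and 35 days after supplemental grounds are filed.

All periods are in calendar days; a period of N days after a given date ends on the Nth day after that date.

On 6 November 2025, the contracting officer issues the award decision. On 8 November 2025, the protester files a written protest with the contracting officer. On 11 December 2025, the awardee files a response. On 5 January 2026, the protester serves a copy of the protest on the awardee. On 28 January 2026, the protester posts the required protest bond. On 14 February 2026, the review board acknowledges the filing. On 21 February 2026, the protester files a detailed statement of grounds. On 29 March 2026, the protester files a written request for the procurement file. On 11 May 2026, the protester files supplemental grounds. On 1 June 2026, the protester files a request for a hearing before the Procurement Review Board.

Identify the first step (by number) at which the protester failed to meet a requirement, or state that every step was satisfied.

None — every step was satisfied

(1) due by 6 November 2025 + 89 days = 3 February 2026; completed 8 November 2025, before the deadline.
(2) the permitted window runs from 6 November 2025 + 21 = 27 November 2025 to 6 November 2025 + 66 = 11 January 2026; done 5 January 2026 — within the window.
(3) due by 5 January 2026 + 26 days = 31 January 2026; completed 28 January 2026, before the deadline.
(4) the permitted window runs from 28 January 2026 + 21 = 18 February 2026 to 28 January 2026 + 36 = 5 March 2026; done 21 February 2026, which is between those dates.
(5) due by 6 November 2025 + 145 days = 31 March 2026; done 29 March 2026 — timely.
(6) permitted from 25 April 2026 + 15 days = 10 May 2026 onward; done 11 May 2026 — permitted.
(7) the permitted window runs from 11 May 2026 + 20 = 31 May 2026 to 11 May 2026 + 35 = 15 June 2026; 1 June 2026 falls inside that range.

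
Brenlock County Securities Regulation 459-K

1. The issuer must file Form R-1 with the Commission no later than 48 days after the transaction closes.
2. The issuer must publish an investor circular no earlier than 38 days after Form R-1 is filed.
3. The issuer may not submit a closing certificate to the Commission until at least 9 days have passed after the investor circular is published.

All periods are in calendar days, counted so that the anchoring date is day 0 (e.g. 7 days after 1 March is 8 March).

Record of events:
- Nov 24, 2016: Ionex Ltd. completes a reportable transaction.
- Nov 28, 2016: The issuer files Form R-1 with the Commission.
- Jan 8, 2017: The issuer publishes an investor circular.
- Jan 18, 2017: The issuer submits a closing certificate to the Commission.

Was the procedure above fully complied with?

Step 1 — counting 48 days from Nov 24, 2016 (when the transaction closes) gives a deadline of Jan 11, 2017; completed Nov 28, 2016, before the deadline.
Step 2 — must wait 38 days from Nov 28, 2016 (when Form R-1 is filed), so not before Jan 5, 2017; done Jan 8, 2017, after the minimum wait.
Step 3 — must wait 9 days from Jan 8, 2017 (when the investor circular is published), so not before Jan 17, 2017; done Jan 18, 2017 — permitted.

Yes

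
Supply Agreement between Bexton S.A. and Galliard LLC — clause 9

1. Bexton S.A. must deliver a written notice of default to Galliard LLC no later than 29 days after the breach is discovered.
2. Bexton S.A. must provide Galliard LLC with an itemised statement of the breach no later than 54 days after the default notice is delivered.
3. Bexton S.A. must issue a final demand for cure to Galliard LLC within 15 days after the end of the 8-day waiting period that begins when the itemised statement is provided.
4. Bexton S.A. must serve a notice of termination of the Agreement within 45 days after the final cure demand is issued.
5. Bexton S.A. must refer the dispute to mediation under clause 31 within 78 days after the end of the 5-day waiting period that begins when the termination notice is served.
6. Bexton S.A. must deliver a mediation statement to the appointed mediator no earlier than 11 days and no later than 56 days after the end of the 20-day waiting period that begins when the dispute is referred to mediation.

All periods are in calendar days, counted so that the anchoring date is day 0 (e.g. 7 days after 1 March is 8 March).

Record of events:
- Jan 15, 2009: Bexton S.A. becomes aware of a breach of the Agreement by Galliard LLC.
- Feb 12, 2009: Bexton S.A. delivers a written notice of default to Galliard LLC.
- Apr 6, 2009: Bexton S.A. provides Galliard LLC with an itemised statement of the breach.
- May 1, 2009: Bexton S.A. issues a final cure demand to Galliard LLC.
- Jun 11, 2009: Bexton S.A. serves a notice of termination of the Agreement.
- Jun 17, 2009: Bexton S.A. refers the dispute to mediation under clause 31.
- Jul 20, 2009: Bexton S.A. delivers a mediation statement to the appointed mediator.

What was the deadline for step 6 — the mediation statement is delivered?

The dispute is referred to mediation on Jun 17, 2009; the 20-day waiting period therefore ends Jul 7, 2009, and step 6 runs from that date. The window is 11–56 days after Jul 7, 2009; it closes on Sep 1, 2009.

Sep 1, 2009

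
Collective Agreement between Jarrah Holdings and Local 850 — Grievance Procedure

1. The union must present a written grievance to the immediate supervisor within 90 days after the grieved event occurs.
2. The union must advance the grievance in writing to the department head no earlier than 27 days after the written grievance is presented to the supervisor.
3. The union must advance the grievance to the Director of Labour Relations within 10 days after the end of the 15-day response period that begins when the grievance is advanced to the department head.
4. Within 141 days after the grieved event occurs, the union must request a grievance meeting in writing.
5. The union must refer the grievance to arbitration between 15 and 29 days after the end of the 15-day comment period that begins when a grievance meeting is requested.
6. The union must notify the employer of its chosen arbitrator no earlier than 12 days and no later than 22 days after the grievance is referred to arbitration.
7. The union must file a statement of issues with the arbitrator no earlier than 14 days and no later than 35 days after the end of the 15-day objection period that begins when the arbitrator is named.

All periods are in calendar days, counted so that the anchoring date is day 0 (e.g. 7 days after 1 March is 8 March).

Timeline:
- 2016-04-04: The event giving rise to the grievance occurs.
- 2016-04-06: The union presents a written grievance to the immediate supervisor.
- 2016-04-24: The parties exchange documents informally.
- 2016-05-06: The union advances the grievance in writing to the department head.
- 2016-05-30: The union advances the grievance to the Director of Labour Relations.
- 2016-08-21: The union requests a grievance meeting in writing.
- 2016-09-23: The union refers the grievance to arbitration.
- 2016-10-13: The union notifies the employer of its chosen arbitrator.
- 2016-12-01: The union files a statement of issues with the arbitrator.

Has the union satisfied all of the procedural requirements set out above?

(1) due by 2016-04-04 + 90 days = 2016-07-03; completed 2016-04-06, before the deadline.
(2) permitted from 2016-04-06 + 27 days = 2016-05-03 onward; 2016-05-06 is on or after that date.
(3) due by 2016-05-21 + 10 days = 2016-05-31; completed 2016-05-30, before the deadline.
(4) due by 2016-04-04 + 141 days = 2016-08-23; completed 2016-08-21, before the deadline.
(5) the permitted window runs from 2016-09-05 + 15 = 2016-09-20 to 2016-09-05 + 29 = 2016-10-04; done 2016-09-23, which is between those dates.
(6) the permitted window runs from 2016-09-23 + 12 = 2016-10-05 to 2016-09-23 + 22 = 2016-10-15; done 2016-10-13, which is between those dates.
(7) the permitted window runs from 2016-10-28 + 14 = 2016-11-11 to 2016-10-28 + 35 = 2016-12-02; done 2016-12-01, which is between those dates.

Yes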